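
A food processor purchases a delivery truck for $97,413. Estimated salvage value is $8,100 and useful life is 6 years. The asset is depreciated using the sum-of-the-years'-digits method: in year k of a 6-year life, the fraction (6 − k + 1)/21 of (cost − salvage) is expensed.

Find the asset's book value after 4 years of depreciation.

Depreciable base = $97,413 − $8,100 = $89,313.
Sum of the years' digits = 6+5+4+3+2+1 = 21.
Year 1: $89,313 × 6/21 = $25,518. Book value $71,895.
Year 2: $89,313 × 5/21 = $21,265. Book value $50,630.
Year 3: $89,313 × 4/21 = $17,012. Book value $33,618.
Year 4: $89,313 × 3/21 = $12,759. Book value $20,859.

$20,859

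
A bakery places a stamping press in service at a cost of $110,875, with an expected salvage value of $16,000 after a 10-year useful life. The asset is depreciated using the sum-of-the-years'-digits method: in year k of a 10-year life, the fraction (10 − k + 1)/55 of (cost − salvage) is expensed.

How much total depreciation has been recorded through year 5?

$69,000

Depreciable base = $110,875 − $16,000 = $94,875.
Sum of the years' digits = 10+9+8+7+6+5+4+3+2+1 = 55.
Year 1: $94,875 × 10/55 = $17,250. Book value $93,625.
Year 2: $94,875 × 9/55 = $15,525. Book value $78,100.
Year 3: $94,875 × 8/55 = $13,800. Book value $64,300.
Year 4: $94,875 × 7/55 = $12,075. Book value $52,225.
Year 5: $94,875 × 6/55 = $10,350. Book value $41,875.
Accumulated through year 5 = $110,875 − $41,875 = $69,000.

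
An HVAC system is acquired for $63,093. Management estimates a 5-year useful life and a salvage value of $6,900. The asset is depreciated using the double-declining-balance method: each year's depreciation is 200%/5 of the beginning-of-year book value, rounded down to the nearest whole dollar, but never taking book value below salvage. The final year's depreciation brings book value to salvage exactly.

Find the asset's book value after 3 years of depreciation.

Depreciable base = $63,093 − $6,900 = $56,193.
Year 1: ⌊$63,093 × 200%/5⌋ = $25,237. Book value $37,856.
Year 2: ⌊$37,856 × 200%/5⌋ = $15,142. Book value $22,714.
Year 3: ⌊$22,714 × 200%/5⌋ = $9,085. Book value $13,629.

$13,629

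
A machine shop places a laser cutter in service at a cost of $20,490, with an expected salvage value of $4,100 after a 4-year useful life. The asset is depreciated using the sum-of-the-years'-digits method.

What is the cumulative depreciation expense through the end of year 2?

$11,473

Depreciable base = $20,490 − $4,100 = $16,390.
Sum of the years' digits = 4+3+2+1 = 10.
Year 1: $16,390 × 4/10 = $6,556. Book value $13,934.
Year 2: $16,390 × 3/10 = $4,917. Book value $9,017.
Accumulated through year 2 = $20,490 − $9,017 = $11,473.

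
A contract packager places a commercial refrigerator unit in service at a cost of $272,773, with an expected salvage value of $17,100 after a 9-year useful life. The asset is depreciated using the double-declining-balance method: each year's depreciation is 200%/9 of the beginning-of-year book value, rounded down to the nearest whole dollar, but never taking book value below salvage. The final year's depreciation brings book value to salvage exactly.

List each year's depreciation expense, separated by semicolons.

Depreciable base = $272,773 − $17,100 = $255,673.
Year 1: ⌊$272,773 × 200%/9⌋ = $60,616. Book value $212,157.
Year 2: ⌊$212,157 × 200%/9⌋ = $47,146. Book value $165,011.
Year 3: ⌊$165,011 × 200%/9⌋ = $36,669. Book value $128,342.
Year 4: ⌊$128,342 × 200%/9⌋ = $28,520. Book value $99,822.
Year 5: ⌊$99,822 × 200%/9⌋ = $22,182. Book value $77,640.
Year 6: ⌊$77,640 × 200%/9⌋ = $17,253. Book value $60,387.
Year 7: ⌊$60,387 × 200%/9⌋ = $13,419. Book value $46,968.
Year 8: ⌊$46,968 × 200%/9⌋ = $10,437. Book value $36,531.
Year 9 (final): $36,531 − $17,100 = $19,431. Book value $17,100.

$60,616; $47,146; $36,669; $28,520; $22,182; $17,253; $13,419; $10,437; $19,431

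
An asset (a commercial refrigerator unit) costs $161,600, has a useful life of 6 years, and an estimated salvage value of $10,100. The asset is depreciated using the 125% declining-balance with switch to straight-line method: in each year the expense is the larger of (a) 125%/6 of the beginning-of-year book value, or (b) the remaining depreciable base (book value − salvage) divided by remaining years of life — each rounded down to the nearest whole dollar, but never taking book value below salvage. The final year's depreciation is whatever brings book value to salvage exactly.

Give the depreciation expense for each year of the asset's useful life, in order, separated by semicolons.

$33,666; $26,652; $22,795; $22,795; $22,796; $22,796

Depreciable base = $161,600 − $10,100 = $151,500.
Year 1: DB = ⌊$161,600 × 125%/6⌋ = $33,666; SL = ⌊$151,500/6⌋ = $25,250 → take DB $33,666. Book value $127,934.
Year 2: DB = ⌊$127,934 × 125%/6⌋ = $26,652; SL = ⌊$117,834/5⌋ = $23,566 → take DB $26,652. Book value $101,282.
Year 3: DB = ⌊$101,282 × 125%/6⌋ = $21,100; SL = ⌊$91,182/4⌋ = $22,795 → take SL $22,795. Book value $78,487.
Year 4: DB = ⌊$78,487 × 125%/6⌋ = $16,351; SL = ⌊$68,387/3⌋ = $22,795 → take SL $22,795. Book value $55,692.
Year 5: DB = ⌊$55,692 × 125%/6⌋ = $11,602; SL = ⌊$45,592/2⌋ = $22,796 → take SL $22,796. Book value $32,896.
Year 6 (final): $32,896 − $10,100 = $22,796. Book value $10,100.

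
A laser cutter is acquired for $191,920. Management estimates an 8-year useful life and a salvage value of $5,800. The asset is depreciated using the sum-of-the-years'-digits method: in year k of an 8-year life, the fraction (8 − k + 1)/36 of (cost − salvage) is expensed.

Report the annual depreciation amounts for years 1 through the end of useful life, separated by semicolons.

$41,360; $36,190; $31,020; $25,850; $20,680; $15,510; $10,340; $5,170

Depreciable base = $191,920 − $5,800 = $186,120.
Sum of the years' digits = 8+7+6+5+4+3+2+1 = 36.
Year 1: $186,120 × 8/36 = $41,360. Book value $150,560.
Year 2: $186,120 × 7/36 = $36,190. Book value $114,370.
Year 3: $186,120 × 6/36 = $31,020. Book value $83,350.
Year 4: $186,120 × 5/36 = $25,850. Book value $57,500.
Year 5: $186,120 × 4/36 = $20,680. Book value $36,820.
Year 6: $186,120 × 3/36 = $15,510. Book value $21,310.
Year 7: $186,120 × 2/36 = $10,340. Book value $10,970.
Year 8: $186,120 × 1/36 = $5,170. Book value $5,800.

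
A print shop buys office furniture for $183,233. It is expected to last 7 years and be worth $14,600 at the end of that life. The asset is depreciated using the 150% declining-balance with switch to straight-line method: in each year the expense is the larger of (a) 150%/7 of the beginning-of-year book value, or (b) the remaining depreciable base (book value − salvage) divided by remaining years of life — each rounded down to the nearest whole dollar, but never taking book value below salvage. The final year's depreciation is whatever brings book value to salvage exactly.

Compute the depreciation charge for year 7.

$18,412

Depreciable base = $183,233 − $14,600 = $168,633.
Year 1: DB = ⌊$183,233 × 150%/7⌋ = $39,264; SL = ⌊$168,633/7⌋ = $24,090 → take DB $39,264. Book value $143,969.
Year 2: DB = ⌊$143,969 × 150%/7⌋ = $30,850; SL = ⌊$129,369/6⌋ = $21,561 → take DB $30,850. Book value $113,119.
Year 3: DB = ⌊$113,119 × 150%/7⌋ = $24,239; SL = ⌊$98,519/5⌋ = $19,703 → take DB $24,239. Book value $88,880.
Year 4: DB = ⌊$88,880 × 150%/7⌋ = $19,045; SL = ⌊$74,280/4⌋ = $18,570 → take DB $19,045. Book value $69,835.
Year 5: DB = ⌊$69,835 × 150%/7⌋ = $14,964; SL = ⌊$55,235/3⌋ = $18,411 → take SL $18,411. Book value $51,424.
Year 6: DB = ⌊$51,424 × 150%/7⌋ = $11,019; SL = ⌊$36,824/2⌋ = $18,412 → take SL $18,412. Book value $33,012.
Year 7 (final): $33,012 − $14,600 = $18,412. Book value $14,600.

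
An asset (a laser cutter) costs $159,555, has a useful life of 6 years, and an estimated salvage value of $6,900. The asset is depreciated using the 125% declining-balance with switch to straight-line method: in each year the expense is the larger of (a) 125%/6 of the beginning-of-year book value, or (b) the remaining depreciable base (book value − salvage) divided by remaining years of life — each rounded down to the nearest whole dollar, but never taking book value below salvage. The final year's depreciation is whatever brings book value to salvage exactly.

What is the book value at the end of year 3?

$76,725

Depreciable base = $159,555 − $6,900 = $152,655.
Year 1: DB = ⌊$159,555 × 125%/6⌋ = $33,240; SL = ⌊$152,655/6⌋ = $25,442 → take DB $33,240. Book value $126,315.
Year 2: DB = ⌊$126,315 × 125%/6⌋ = $26,315; SL = ⌊$119,415/5⌋ = $23,883 → take DB $26,315. Book value $100,000.
Year 3: DB = ⌊$100,000 × 125%/6⌋ = $20,833; SL = ⌊$93,100/4⌋ = $23,275 → take SL $23,275. Book value $76,725.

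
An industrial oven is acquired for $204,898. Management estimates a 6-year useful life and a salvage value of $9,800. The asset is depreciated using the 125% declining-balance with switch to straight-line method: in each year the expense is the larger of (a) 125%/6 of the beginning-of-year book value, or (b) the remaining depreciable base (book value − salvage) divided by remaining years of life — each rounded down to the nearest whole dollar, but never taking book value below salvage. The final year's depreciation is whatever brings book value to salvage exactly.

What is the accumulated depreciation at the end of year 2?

$76,480

Depreciable base = $204,898 − $9,800 = $195,098.
Year 1: DB = ⌊$204,898 × 125%/6⌋ = $42,687; SL = ⌊$195,098/6⌋ = $32,516 → take DB $42,687. Book value $162,211.
Year 2: DB = ⌊$162,211 × 125%/6⌋ = $33,793; SL = ⌊$152,411/5⌋ = $30,482 → take DB $33,793. Book value $128,418.
Accumulated through year 2 = $204,898 − $128,418 = $76,480.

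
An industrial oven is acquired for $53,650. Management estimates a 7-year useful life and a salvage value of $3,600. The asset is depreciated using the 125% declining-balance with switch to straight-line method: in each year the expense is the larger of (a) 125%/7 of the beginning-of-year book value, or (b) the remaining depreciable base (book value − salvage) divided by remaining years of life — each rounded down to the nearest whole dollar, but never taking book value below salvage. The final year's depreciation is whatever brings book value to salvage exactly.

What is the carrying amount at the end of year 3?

Depreciable base = $53,650 − $3,600 = $50,050.
Year 1: DB = ⌊$53,650 × 125%/7⌋ = $9,580; SL = ⌊$50,050/7⌋ = $7,150 → take DB $9,580. Book value $44,070.
Year 2: DB = ⌊$44,070 × 125%/7⌋ = $7,869; SL = ⌊$40,470/6⌋ = $6,745 → take DB $7,869. Book value $36,201.
Year 3: DB = ⌊$36,201 × 125%/7⌋ = $6,464; SL = ⌊$32,601/5⌋ = $6,520 → take SL $6,520. Book value $29,681.

$29,681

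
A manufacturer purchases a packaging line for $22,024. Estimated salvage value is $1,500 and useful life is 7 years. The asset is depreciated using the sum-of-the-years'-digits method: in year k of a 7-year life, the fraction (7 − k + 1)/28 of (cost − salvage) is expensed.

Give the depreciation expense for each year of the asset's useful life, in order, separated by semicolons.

$5,131; $4,398; $3,665; $2,932; $2,199; $1,466; $733

Depreciable base = $22,024 − $1,500 = $20,524.
Sum of the years' digits = 7+6+5+4+3+2+1 = 28.
Year 1: $20,524 × 7/28 = $5,131. Book value $16,893.
Year 2: $20,524 × 6/28 = $4,398. Book value $12,495.
Year 3: $20,524 × 5/28 = $3,665. Book value $8,830.
Year 4: $20,524 × 4/28 = $2,932. Book value $5,898.
Year 5: $20,524 × 3/28 = $2,199. Book value $3,699.
Year 6: $20,524 × 2/28 = $1,466. Book value $2,233.
Year 7: $20,524 × 1/28 = $733. Book value $1,500.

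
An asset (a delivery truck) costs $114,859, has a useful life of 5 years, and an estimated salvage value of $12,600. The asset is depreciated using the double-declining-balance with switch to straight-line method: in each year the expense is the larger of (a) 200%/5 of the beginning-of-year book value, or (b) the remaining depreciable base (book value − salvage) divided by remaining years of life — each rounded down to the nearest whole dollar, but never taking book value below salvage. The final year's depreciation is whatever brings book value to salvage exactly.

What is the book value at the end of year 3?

Depreciable base = $114,859 − $12,600 = $102,259.
Year 1: DB = ⌊$114,859 × 200%/5⌋ = $45,943; SL = ⌊$102,259/5⌋ = $20,451 → take DB $45,943. Book value $68,916.
Year 2: DB = ⌊$68,916 × 200%/5⌋ = $27,566; SL = ⌊$56,316/4⌋ = $14,079 → take DB $27,566. Book value $41,350.
Year 3: DB = ⌊$41,350 × 200%/5⌋ = $16,540; SL = ⌊$28,750/3⌋ = $9,583 → take DB $16,540. Book value $24,810.

$24,810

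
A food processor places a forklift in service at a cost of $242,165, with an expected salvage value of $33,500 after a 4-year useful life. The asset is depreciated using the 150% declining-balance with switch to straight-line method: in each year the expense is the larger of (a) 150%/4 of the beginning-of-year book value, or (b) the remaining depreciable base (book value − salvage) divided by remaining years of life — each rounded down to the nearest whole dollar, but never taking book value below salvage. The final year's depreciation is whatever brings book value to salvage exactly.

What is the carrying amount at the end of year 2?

Depreciable base = $242,165 − $33,500 = $208,665.
Year 1: DB = ⌊$242,165 × 150%/4⌋ = $90,811; SL = ⌊$208,665/4⌋ = $52,166 → take DB $90,811. Book value $151,354.
Year 2: DB = ⌊$151,354 × 150%/4⌋ = $56,757; SL = ⌊$117,854/3⌋ = $39,284 → take DB $56,757. Book value $94,597.

$94,597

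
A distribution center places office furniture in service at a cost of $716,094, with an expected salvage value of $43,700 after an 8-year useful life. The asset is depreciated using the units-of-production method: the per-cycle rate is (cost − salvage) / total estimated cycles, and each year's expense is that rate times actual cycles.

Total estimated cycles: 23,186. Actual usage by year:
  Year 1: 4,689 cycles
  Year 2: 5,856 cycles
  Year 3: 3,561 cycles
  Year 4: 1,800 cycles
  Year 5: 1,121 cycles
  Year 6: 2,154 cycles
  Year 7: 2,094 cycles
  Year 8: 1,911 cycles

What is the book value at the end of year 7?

$99,119

Depreciable base = $716,094 − $43,700 = $672,394.
Rate = $672,394 / 23,186 cycles = $29 per cycle.
Year 1: 4,689 × $29 = $135,981. Book value $580,113.
Year 2: 5,856 × $29 = $169,824. Book value $410,289.
Year 3: 3,561 × $29 = $103,269. Book value $307,020.
Year 4: 1,800 × $29 = $52,200. Book value $254,820.
Year 5: 1,121 × $29 = $32,509. Book value $222,311.
Year 6: 2,154 × $29 = $62,466. Book value $159,845.
Year 7: 2,094 × $29 = $60,726. Book value $99,119.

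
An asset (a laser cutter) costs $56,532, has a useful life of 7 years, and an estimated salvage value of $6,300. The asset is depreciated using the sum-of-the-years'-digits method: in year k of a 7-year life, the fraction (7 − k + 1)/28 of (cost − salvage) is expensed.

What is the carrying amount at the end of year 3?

Depreciable base = $56,532 − $6,300 = $50,232.
Sum of the years' digits = 7+6+5+4+3+2+1 = 28.
Year 1: $50,232 × 7/28 = $12,558. Book value $43,974.
Year 2: $50,232 × 6/28 = $10,764. Book value $33,210.
Year 3: $50,232 × 5/28 = $8,970. Book value $24,240.

$24,240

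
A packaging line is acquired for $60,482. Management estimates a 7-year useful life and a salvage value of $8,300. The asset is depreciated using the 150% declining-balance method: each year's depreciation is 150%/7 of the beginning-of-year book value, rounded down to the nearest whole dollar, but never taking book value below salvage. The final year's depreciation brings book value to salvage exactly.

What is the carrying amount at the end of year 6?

$14,232

Depreciable base = $60,482 − $8,300 = $52,182.
Year 1: ⌊$60,482 × 150%/7⌋ = $12,960. Book value $47,522.
Year 2: ⌊$47,522 × 150%/7⌋ = $10,183. Book value $37,339.
Year 3: ⌊$37,339 × 150%/7⌋ = $8,001. Book value $29,338.
Year 4: ⌊$29,338 × 150%/7⌋ = $6,286. Book value $23,052.
Year 5: ⌊$23,052 × 150%/7⌋ = $4,939. Book value $18,113.
Year 6: ⌊$18,113 × 150%/7⌋ = $3,881. Book value $14,232.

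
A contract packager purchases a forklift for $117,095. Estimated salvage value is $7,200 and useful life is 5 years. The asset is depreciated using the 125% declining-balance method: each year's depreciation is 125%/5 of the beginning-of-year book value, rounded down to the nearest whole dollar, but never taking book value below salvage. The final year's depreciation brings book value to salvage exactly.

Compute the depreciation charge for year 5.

Depreciable base = $117,095 − $7,200 = $109,895.
Year 1: ⌊$117,095 × 125%/5⌋ = $29,273. Book value $87,822.
Year 2: ⌊$87,822 × 125%/5⌋ = $21,955. Book value $65,867.
Year 3: ⌊$65,867 × 125%/5⌋ = $16,466. Book value $49,401.
Year 4: ⌊$49,401 × 125%/5⌋ = $12,350. Book value $37,051.
Year 5 (final): $37,051 − $7,200 = $29,851. Book value $7,200.

$29,851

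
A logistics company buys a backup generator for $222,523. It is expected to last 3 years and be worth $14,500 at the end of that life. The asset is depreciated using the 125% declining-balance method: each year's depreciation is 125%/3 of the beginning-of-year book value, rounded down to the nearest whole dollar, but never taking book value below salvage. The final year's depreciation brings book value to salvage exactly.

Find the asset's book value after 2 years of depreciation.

$75,721

Depreciable base = $222,523 − $14,500 = $208,023.
Year 1: ⌊$222,523 × 125%/3⌋ = $92,717. Book value $129,806.
Year 2: ⌊$129,806 × 125%/3⌋ = $54,085. Book value $75,721.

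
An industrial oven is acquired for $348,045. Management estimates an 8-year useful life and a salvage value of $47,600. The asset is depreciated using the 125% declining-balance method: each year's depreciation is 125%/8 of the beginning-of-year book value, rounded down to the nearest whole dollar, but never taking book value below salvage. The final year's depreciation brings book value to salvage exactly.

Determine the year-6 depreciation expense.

Depreciable base = $348,045 − $47,600 = $300,445.
Year 1: ⌊$348,045 × 125%/8⌋ = $54,382. Book value $293,663.
Year 2: ⌊$293,663 × 125%/8⌋ = $45,884. Book value $247,779.
Year 3: ⌊$247,779 × 125%/8⌋ = $38,715. Book value $209,064.
Year 4: ⌊$209,064 × 125%/8⌋ = $32,666. Book value $176,398.
Year 5: ⌊$176,398 × 125%/8⌋ = $27,562. Book value $148,836.
Year 6: ⌊$148,836 × 125%/8⌋ = $23,255. Book value $125,581.

$23,255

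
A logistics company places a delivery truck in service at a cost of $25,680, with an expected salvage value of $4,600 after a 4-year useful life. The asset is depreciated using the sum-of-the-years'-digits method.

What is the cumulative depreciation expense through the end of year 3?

$18,972

Depreciable base = $25,680 − $4,600 = $21,080.
Sum of the years' digits = 4+3+2+1 = 10.
Year 1: $21,080 × 4/10 = $8,432. Book value $17,248.
Year 2: $21,080 × 3/10 = $6,324. Book value $10,924.
Year 3: $21,080 × 2/10 = $4,216. Book value $6,708.
Accumulated through year 3 = $25,680 − $6,708 = $18,972.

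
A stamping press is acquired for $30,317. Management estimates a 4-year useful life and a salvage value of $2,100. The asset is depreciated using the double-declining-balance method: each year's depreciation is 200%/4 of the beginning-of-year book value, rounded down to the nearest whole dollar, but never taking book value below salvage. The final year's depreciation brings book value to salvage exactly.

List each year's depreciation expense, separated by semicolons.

Depreciable base = $30,317 − $2,100 = $28,217.
Year 1: ⌊$30,317 × 200%/4⌋ = $15,158. Book value $15,159.
Year 2: ⌊$15,159 × 200%/4⌋ = $7,579. Book value $7,580.
Year 3: ⌊$7,580 × 200%/4⌋ = $3,790. Book value $3,790.
Year 4 (final): $3,790 − $2,100 = $1,690. Book value $2,100.

$15,158; $7,579; $3,790; $1,690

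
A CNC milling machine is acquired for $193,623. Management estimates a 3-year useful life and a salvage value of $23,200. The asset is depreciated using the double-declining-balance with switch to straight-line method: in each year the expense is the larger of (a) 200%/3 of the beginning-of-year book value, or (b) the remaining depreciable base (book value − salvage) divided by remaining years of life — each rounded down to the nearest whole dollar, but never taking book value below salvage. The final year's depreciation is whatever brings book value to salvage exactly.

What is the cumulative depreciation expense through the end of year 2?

$170,423

Depreciable base = $193,623 − $23,200 = $170,423.
Year 1: DB = ⌊$193,623 × 200%/3⌋ = $129,082; SL = ⌊$170,423/3⌋ = $56,807 → take DB $129,082. Book value $64,541.
Year 2: DB = ⌊$64,541 × 200%/3⌋ = $43,027; SL = ⌊$41,341/2⌋ = $20,670 → take DB $43,027, capped at $41,341. Book value $23,200.
Accumulated through year 2 = $193,623 − $23,200 = $170,423.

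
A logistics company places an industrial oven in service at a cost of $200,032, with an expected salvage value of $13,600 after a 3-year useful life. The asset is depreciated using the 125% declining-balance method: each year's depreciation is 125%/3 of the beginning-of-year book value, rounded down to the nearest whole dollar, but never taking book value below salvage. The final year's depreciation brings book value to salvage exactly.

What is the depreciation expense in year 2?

Depreciable base = $200,032 − $13,600 = $186,432.
Year 1: ⌊$200,032 × 125%/3⌋ = $83,346. Book value $116,686.
Year 2: ⌊$116,686 × 125%/3⌋ = $48,619. Book value $68,067.

$48,619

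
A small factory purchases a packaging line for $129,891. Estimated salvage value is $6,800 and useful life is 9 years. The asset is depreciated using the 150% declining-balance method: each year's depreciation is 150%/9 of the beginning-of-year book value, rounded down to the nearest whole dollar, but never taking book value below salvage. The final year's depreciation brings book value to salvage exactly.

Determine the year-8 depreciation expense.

Depreciable base = $129,891 − $6,800 = $123,091.
Year 1: ⌊$129,891 × 150%/9⌋ = $21,648. Book value $108,243.
Year 2: ⌊$108,243 × 150%/9⌋ = $18,040. Book value $90,203.
Year 3: ⌊$90,203 × 150%/9⌋ = $15,033. Book value $75,170.
Year 4: ⌊$75,170 × 150%/9⌋ = $12,528. Book value $62,642.
Year 5: ⌊$62,642 × 150%/9⌋ = $10,440. Book value $52,202.
Year 6: ⌊$52,202 × 150%/9⌋ = $8,700. Book value $43,502.
Year 7: ⌊$43,502 × 150%/9⌋ = $7,250. Book value $36,252.
Year 8: ⌊$36,252 × 150%/9⌋ = $6,042. Book value $30,210.

$6,042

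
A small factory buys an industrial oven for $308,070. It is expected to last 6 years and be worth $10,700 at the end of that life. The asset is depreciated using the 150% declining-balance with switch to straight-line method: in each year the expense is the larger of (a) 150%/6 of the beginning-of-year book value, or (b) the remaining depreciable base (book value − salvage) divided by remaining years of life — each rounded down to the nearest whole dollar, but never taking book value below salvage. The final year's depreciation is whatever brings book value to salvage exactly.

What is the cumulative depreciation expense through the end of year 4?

$217,858

Depreciable base = $308,070 − $10,700 = $297,370.
Year 1: DB = ⌊$308,070 × 150%/6⌋ = $77,017; SL = ⌊$297,370/6⌋ = $49,561 → take DB $77,017. Book value $231,053.
Year 2: DB = ⌊$231,053 × 150%/6⌋ = $57,763; SL = ⌊$220,353/5⌋ = $44,070 → take DB $57,763. Book value $173,290.
Year 3: DB = ⌊$173,290 × 150%/6⌋ = $43,322; SL = ⌊$162,590/4⌋ = $40,647 → take DB $43,322. Book value $129,968.
Year 4: DB = ⌊$129,968 × 150%/6⌋ = $32,492; SL = ⌊$119,268/3⌋ = $39,756 → take SL $39,756. Book value $90,212.
Accumulated through year 4 = $308,070 − $90,212 = $217,858.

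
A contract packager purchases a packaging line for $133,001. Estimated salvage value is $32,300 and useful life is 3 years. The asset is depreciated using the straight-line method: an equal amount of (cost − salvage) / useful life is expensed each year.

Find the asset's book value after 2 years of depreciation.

$65,867

Depreciable base = $133,001 − $32,300 = $100,701.
Annual expense = $100,701 / 3 = $33,567.
End of year 1: book value $99,434.
End of year 2: book value $65,867.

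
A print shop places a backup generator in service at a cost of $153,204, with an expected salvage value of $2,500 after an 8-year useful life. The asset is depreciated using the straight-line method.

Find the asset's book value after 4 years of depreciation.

Depreciable base = $153,204 − $2,500 = $150,704.
Annual expense = $150,704 / 8 = $18,838.
End of year 1: book value $134,366.
End of year 2: book value $115,528.
End of year 3: book value $96,690.
End of year 4: book value $77,852.

$77,852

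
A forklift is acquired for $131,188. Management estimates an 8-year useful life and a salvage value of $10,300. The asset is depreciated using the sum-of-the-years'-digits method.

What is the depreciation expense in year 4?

Depreciable base = $131,188 − $10,300 = $120,888.
Sum of the years' digits = 8+7+6+5+4+3+2+1 = 36.
Year 1: $120,888 × 8/36 = $26,864. Book value $104,324.
Year 2: $120,888 × 7/36 = $23,506. Book value $80,818.
Year 3: $120,888 × 6/36 = $20,148. Book value $60,670.
Year 4: $120,888 × 5/36 = $16,790. Book value $43,880.

$16,790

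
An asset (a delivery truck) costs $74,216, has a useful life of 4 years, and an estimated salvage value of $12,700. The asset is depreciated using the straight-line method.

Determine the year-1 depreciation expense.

$15,379

Depreciable base = $74,216 − $12,700 = $61,516.
Annual expense = $61,516 / 4 = $15,379.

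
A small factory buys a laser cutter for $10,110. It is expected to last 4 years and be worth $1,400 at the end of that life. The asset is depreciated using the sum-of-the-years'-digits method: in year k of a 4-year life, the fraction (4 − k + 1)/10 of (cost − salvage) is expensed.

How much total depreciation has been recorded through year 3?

$7,839

Depreciable base = $10,110 − $1,400 = $8,710.
Sum of the years' digits = 4+3+2+1 = 10.
Year 1: $8,710 × 4/10 = $3,484. Book value $6,626.
Year 2: $8,710 × 3/10 = $2,613. Book value $4,013.
Year 3: $8,710 × 2/10 = $1,742. Book value $2,271.
Accumulated through year 3 = $10,110 − $2,271 = $7,839.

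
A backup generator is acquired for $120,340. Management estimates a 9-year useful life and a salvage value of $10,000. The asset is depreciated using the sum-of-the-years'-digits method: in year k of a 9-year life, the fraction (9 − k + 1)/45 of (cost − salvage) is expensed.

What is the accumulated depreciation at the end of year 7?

Depreciable base = $120,340 − $10,000 = $110,340.
Sum of the years' digits = 9+8+7+6+5+4+3+2+1 = 45.
Year 1: $110,340 × 9/45 = $22,068. Book value $98,272.
Year 2: $110,340 × 8/45 = $19,616. Book value $78,656.
Year 3: $110,340 × 7/45 = $17,164. Book value $61,492.
Year 4: $110,340 × 6/45 = $14,712. Book value $46,780.
Year 5: $110,340 × 5/45 = $12,260. Book value $34,520.
Year 6: $110,340 × 4/45 = $9,808. Book value $24,712.
Year 7: $110,340 × 3/45 = $7,356. Book value $17,356.
Accumulated through year 7 = $120,340 − $17,356 = $102,984.

$102,984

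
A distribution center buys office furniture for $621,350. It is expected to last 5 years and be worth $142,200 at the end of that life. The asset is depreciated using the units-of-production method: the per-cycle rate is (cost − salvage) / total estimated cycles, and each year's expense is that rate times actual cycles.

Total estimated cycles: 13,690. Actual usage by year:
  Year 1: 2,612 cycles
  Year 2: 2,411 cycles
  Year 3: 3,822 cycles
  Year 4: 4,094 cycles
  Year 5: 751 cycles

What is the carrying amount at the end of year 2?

$445,545

Depreciable base = $621,350 − $142,200 = $479,150.
Rate = $479,150 / 13,690 cycles = $35 per cycle.
Year 1: 2,612 × $35 = $91,420. Book value $529,930.
Year 2: 2,411 × $35 = $84,385. Book value $445,545.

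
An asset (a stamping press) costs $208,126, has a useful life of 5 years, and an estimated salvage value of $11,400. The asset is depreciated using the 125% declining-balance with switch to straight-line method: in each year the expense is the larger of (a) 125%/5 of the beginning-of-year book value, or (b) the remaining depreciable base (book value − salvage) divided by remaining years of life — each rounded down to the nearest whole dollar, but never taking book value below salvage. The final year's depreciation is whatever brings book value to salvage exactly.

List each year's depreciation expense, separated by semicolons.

Depreciable base = $208,126 − $11,400 = $196,726.
Year 1: DB = ⌊$208,126 × 125%/5⌋ = $52,031; SL = ⌊$196,726/5⌋ = $39,345 → take DB $52,031. Book value $156,095.
Year 2: DB = ⌊$156,095 × 125%/5⌋ = $39,023; SL = ⌊$144,695/4⌋ = $36,173 → take DB $39,023. Book value $117,072.
Year 3: DB = ⌊$117,072 × 125%/5⌋ = $29,268; SL = ⌊$105,672/3⌋ = $35,224 → take SL $35,224. Book value $81,848.
Year 4: DB = ⌊$81,848 × 125%/5⌋ = $20,462; SL = ⌊$70,448/2⌋ = $35,224 → take SL $35,224. Book value $46,624.
Year 5 (final): $46,624 − $11,400 = $35,224. Book value $11,400.

$52,031; $39,023; $35,224; $35,224; $35,224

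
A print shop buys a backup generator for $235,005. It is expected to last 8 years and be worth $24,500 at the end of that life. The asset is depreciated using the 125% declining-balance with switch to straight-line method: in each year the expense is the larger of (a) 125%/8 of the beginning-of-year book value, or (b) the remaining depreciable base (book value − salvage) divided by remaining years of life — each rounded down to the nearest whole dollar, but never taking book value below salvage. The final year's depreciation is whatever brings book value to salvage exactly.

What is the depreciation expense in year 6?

$23,333

Depreciable base = $235,005 − $24,500 = $210,505.
Year 1: DB = ⌊$235,005 × 125%/8⌋ = $36,719; SL = ⌊$210,505/8⌋ = $26,313 → take DB $36,719. Book value $198,286.
Year 2: DB = ⌊$198,286 × 125%/8⌋ = $30,982; SL = ⌊$173,786/7⌋ = $24,826 → take DB $30,982. Book value $167,304.
Year 3: DB = ⌊$167,304 × 125%/8⌋ = $26,141; SL = ⌊$142,804/6⌋ = $23,800 → take DB $26,141. Book value $141,163.
Year 4: DB = ⌊$141,163 × 125%/8⌋ = $22,056; SL = ⌊$116,663/5⌋ = $23,332 → take SL $23,332. Book value $117,831.
Year 5: DB = ⌊$117,831 × 125%/8⌋ = $18,411; SL = ⌊$93,331/4⌋ = $23,332 → take SL $23,332. Book value $94,499.
Year 6: DB = ⌊$94,499 × 125%/8⌋ = $14,765; SL = ⌊$69,999/3⌋ = $23,333 → take SL $23,333. Book value $71,166.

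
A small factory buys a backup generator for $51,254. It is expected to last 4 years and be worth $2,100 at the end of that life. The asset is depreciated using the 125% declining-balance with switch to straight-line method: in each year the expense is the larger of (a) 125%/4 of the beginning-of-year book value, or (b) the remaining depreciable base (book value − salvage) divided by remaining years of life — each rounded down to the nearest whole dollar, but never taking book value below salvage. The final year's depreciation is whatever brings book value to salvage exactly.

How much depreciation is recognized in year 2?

$11,046

Depreciable base = $51,254 − $2,100 = $49,154.
Year 1: DB = ⌊$51,254 × 125%/4⌋ = $16,016; SL = ⌊$49,154/4⌋ = $12,288 → take DB $16,016. Book value $35,238.
Year 2: DB = ⌊$35,238 × 125%/4⌋ = $11,011; SL = ⌊$33,138/3⌋ = $11,046 → take SL $11,046. Book value $24,192.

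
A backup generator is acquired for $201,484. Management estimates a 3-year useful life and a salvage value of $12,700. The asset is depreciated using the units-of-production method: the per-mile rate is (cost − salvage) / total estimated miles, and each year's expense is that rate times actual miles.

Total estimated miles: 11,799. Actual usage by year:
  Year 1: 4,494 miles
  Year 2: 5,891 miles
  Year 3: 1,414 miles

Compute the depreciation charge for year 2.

$94,256

Depreciable base = $201,484 − $12,700 = $188,784.
Rate = $188,784 / 11,799 miles = $16 per mile.
Year 1: 4,494 × $16 = $71,904. Book value $129,580.
Year 2: 5,891 × $16 = $94,256. Book value $35,324.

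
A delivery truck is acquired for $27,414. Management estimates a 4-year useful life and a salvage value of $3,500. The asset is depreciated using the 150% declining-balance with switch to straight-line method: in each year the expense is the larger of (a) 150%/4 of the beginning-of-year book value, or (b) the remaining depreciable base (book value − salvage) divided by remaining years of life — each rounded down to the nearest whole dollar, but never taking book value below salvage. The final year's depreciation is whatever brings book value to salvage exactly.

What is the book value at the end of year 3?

$6,694

Depreciable base = $27,414 − $3,500 = $23,914.
Year 1: DB = ⌊$27,414 × 150%/4⌋ = $10,280; SL = ⌊$23,914/4⌋ = $5,978 → take DB $10,280. Book value $17,134.
Year 2: DB = ⌊$17,134 × 150%/4⌋ = $6,425; SL = ⌊$13,634/3⌋ = $4,544 → take DB $6,425. Book value $10,709.
Year 3: DB = ⌊$10,709 × 150%/4⌋ = $4,015; SL = ⌊$7,209/2⌋ = $3,604 → take DB $4,015. Book value $6,694.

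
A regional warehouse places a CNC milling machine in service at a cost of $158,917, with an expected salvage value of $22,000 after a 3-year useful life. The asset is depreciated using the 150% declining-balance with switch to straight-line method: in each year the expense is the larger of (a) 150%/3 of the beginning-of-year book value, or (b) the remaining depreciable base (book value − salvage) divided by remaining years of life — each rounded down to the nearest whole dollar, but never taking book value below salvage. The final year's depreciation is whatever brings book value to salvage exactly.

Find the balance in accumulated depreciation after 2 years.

$119,187

Depreciable base = $158,917 − $22,000 = $136,917.
Year 1: DB = ⌊$158,917 × 150%/3⌋ = $79,458; SL = ⌊$136,917/3⌋ = $45,639 → take DB $79,458. Book value $79,459.
Year 2: DB = ⌊$79,459 × 150%/3⌋ = $39,729; SL = ⌊$57,459/2⌋ = $28,729 → take DB $39,729. Book value $39,730.
Accumulated through year 2 = $158,917 − $39,730 = $119,187.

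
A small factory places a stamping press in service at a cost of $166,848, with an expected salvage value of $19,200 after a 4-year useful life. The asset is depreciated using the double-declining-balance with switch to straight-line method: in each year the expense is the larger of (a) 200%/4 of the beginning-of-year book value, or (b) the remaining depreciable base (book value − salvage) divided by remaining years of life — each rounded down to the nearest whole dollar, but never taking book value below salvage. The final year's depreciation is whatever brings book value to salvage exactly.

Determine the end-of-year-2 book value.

Depreciable base = $166,848 − $19,200 = $147,648.
Year 1: DB = ⌊$166,848 × 200%/4⌋ = $83,424; SL = ⌊$147,648/4⌋ = $36,912 → take DB $83,424. Book value $83,424.
Year 2: DB = ⌊$83,424 × 200%/4⌋ = $41,712; SL = ⌊$64,224/3⌋ = $21,408 → take DB $41,712. Book value $41,712.

$41,712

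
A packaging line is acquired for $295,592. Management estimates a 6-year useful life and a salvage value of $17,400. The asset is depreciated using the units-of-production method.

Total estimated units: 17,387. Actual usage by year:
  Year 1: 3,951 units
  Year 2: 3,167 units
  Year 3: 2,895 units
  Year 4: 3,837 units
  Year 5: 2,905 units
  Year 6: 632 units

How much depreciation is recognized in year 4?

Depreciable base = $295,592 − $17,400 = $278,192.
Rate = $278,192 / 17,387 units = $16 per unit.
Year 1: 3,951 × $16 = $63,216. Book value $232,376.
Year 2: 3,167 × $16 = $50,672. Book value $181,704.
Year 3: 2,895 × $16 = $46,320. Book value $135,384.
Year 4: 3,837 × $16 = $61,392. Book value $73,992.

$61,392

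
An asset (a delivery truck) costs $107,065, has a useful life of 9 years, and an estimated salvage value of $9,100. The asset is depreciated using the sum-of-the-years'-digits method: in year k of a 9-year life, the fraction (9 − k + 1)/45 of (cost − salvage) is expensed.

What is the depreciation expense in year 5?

$10,885

Depreciable base = $107,065 − $9,100 = $97,965.
Sum of the years' digits = 9+8+7+6+5+4+3+2+1 = 45.
Year 1: $97,965 × 9/45 = $19,593. Book value $87,472.
Year 2: $97,965 × 8/45 = $17,416. Book value $70,056.
Year 3: $97,965 × 7/45 = $15,239. Book value $54,817.
Year 4: $97,965 × 6/45 = $13,062. Book value $41,755.
Year 5: $97,965 × 5/45 = $10,885. Book value $30,870.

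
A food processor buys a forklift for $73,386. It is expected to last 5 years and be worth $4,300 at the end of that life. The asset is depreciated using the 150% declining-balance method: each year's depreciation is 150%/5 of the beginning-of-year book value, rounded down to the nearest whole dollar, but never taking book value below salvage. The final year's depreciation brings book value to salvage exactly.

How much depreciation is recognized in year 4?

Depreciable base = $73,386 − $4,300 = $69,086.
Year 1: ⌊$73,386 × 150%/5⌋ = $22,015. Book value $51,371.
Year 2: ⌊$51,371 × 150%/5⌋ = $15,411. Book value $35,960.
Year 3: ⌊$35,960 × 150%/5⌋ = $10,788. Book value $25,172.
Year 4: ⌊$25,172 × 150%/5⌋ = $7,551. Book value $17,621.

$7,551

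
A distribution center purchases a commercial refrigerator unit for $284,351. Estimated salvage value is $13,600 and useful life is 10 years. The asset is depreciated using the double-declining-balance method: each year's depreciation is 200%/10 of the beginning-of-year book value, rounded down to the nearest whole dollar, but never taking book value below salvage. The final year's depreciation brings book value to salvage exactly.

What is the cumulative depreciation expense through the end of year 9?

$246,184

Depreciable base = $284,351 − $13,600 = $270,751.
Year 1: ⌊$284,351 × 200%/10⌋ = $56,870. Book value $227,481.
Year 2: ⌊$227,481 × 200%/10⌋ = $45,496. Book value $181,985.
Year 3: ⌊$181,985 × 200%/10⌋ = $36,397. Book value $145,588.
Year 4: ⌊$145,588 × 200%/10⌋ = $29,117. Book value $116,471.
Year 5: ⌊$116,471 × 200%/10⌋ = $23,294. Book value $93,177.
Year 6: ⌊$93,177 × 200%/10⌋ = $18,635. Book value $74,542.
Year 7: ⌊$74,542 × 200%/10⌋ = $14,908. Book value $59,634.
Year 8: ⌊$59,634 × 200%/10⌋ = $11,926. Book value $47,708.
Year 9: ⌊$47,708 × 200%/10⌋ = $9,541. Book value $38,167.
Accumulated through year 9 = $284,351 − $38,167 = $246,184.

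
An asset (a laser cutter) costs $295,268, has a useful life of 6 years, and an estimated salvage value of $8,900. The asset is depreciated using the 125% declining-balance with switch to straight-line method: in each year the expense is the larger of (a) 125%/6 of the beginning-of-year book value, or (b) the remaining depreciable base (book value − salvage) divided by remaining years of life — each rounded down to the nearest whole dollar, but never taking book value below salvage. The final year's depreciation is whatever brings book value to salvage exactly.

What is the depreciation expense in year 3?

Depreciable base = $295,268 − $8,900 = $286,368.
Year 1: DB = ⌊$295,268 × 125%/6⌋ = $61,514; SL = ⌊$286,368/6⌋ = $47,728 → take DB $61,514. Book value $233,754.
Year 2: DB = ⌊$233,754 × 125%/6⌋ = $48,698; SL = ⌊$224,854/5⌋ = $44,970 → take DB $48,698. Book value $185,056.
Year 3: DB = ⌊$185,056 × 125%/6⌋ = $38,553; SL = ⌊$176,156/4⌋ = $44,039 → take SL $44,039. Book value $141,017.

$44,039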